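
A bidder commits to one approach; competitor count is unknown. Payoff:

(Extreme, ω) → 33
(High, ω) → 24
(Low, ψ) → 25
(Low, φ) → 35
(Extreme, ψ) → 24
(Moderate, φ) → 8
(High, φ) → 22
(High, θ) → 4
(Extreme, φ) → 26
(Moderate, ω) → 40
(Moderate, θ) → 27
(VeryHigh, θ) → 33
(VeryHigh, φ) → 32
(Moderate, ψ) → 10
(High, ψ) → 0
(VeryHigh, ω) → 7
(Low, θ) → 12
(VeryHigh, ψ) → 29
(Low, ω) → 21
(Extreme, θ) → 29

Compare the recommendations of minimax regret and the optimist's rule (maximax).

Column bests: θ=33, φ=35, ψ=29, ω=40.
Low regrets: 21, 0, 4, 19 → max 21
Moderate regrets: 6, 27, 19, 0 → max 27
High regrets: 29, 13, 29, 16 → max 29
VeryHigh regrets: 0, 3, 0, 33 → max 33
Extreme regrets: 4, 9, 5, 7 → max 9
Smallest max regret = 9 → Extreme.
Row maxima: Low=35, Moderate=40, High=24, VeryHigh=33, Extreme=33
Best best-case = 40 → Moderate.

minimax regret → Extreme; maximax → Moderate (disagree)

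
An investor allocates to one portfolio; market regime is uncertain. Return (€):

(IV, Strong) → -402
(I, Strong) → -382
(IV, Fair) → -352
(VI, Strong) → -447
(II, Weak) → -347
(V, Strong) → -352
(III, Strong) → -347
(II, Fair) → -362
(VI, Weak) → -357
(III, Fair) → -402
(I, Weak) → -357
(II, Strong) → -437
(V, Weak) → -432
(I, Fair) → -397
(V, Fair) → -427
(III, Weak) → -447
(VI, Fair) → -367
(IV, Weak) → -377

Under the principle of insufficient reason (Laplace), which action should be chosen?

IV

Row averages: I=-1136/3, II=-382, III=-1196/3, IV=-377, V=-1211/3, VI=-1171/3
Highest average = -377 → IV.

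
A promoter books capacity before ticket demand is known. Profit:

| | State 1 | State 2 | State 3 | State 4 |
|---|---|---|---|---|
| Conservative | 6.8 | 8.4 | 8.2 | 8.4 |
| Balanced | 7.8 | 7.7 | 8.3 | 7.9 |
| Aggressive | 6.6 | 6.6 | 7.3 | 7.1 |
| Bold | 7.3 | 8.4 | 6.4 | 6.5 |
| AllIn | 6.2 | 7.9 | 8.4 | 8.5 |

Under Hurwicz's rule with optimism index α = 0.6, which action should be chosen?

Balanced

Conservative: 0.6·8.4 + 0.4·6.8 = 7.76
Balanced: 0.6·8.3 + 0.4·7.7 = 8.06
Aggressive: 0.6·7.3 + 0.4·6.6 = 7.02
Bold: 0.6·8.4 + 0.4·6.4 = 7.6
AllIn: 0.6·8.5 + 0.4·6.2 = 7.58
Highest Hurwicz score = 8.06 → Balanced.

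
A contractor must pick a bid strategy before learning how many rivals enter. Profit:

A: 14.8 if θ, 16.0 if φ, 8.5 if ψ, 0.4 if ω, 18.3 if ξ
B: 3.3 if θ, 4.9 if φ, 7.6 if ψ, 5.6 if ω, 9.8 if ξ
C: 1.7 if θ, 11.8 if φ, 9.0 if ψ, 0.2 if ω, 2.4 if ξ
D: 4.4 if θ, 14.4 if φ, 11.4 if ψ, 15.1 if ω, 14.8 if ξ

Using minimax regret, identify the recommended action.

Column bests: θ=14.8, φ=16.0, ψ=11.4, ω=15.1, ξ=18.3.
A regrets: 0.0, 0.0, 2.9, 14.7, 0.0 → max 14.7
B regrets: 11.5, 11.1, 3.8, 9.5, 8.5 → max 11.5
C regrets: 13.1, 4.2, 2.4, 14.9, 15.9 → max 15.9
D regrets: 10.4, 1.6, 0.0, 0.0, 3.5 → max 10.4
Smallest max regret = 10.4 → D.

D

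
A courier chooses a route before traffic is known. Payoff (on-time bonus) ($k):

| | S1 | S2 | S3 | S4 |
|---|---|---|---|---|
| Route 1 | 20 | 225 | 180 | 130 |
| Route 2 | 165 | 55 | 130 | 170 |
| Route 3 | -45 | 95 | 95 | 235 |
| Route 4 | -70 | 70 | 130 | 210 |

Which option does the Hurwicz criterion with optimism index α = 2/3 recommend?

Route 1

Route 1: 2/3·225 + 1/3·20 = 470/3
Route 2: 2/3·170 + 1/3·55 = 395/3
Route 3: 2/3·235 + 1/3·(-45) = 425/3
Route 4: 2/3·210 + 1/3·(-70) = 350/3
Highest Hurwicz score = 470/3 → Route 1.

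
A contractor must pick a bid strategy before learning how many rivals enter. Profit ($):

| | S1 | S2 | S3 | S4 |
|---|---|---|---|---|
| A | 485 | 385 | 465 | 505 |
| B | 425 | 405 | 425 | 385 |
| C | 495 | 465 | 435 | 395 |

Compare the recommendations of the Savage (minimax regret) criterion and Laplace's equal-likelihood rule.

Column bests: S1=495, S2=465, S3=465, S4=505.
A regrets: 10, 80, 0, 0 → max 80
B regrets: 70, 60, 40, 120 → max 120
C regrets: 0, 0, 30, 110 → max 110
Smallest max regret = 80 → A.
Row averages: A=460, B=410, C=447.5
Highest average = 460 → A.

minimax regret → A; laplace → A (agree)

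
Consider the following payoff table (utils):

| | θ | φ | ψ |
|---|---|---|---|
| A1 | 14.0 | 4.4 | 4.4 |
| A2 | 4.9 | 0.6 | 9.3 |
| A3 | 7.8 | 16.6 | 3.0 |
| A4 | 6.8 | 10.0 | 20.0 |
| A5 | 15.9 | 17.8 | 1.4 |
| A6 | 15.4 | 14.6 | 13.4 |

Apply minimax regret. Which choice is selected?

Column bests: θ=15.9, φ=17.8, ψ=20.0.
A1 regrets: 1.9, 13.4, 15.6 → max 15.6
A2 regrets: 11.0, 17.2, 10.7 → max 17.2
A3 regrets: 8.1, 1.2, 17.0 → max 17.0
A4 regrets: 9.1, 7.8, 0.0 → max 9.1
A5 regrets: 0.0, 0.0, 18.6 → max 18.6
A6 regrets: 0.5, 3.2, 6.6 → max 6.6
Smallest max regret = 6.6 → A6.

A6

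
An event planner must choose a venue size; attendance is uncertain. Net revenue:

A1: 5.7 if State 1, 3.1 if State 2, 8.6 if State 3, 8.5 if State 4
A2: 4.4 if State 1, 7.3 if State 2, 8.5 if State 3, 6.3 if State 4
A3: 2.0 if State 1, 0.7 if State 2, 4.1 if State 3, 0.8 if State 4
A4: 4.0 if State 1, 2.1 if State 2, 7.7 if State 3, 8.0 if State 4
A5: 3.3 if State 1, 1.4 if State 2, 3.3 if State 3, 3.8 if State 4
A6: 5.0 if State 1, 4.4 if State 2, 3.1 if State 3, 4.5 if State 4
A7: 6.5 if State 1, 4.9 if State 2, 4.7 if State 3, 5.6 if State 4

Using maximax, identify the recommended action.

A1

Row maxima: A1=8.6, A2=8.5, A3=4.1, A4=8.0, A5=3.8, A6=5.0, A7=6.5
Best best-case = 8.6 → A1.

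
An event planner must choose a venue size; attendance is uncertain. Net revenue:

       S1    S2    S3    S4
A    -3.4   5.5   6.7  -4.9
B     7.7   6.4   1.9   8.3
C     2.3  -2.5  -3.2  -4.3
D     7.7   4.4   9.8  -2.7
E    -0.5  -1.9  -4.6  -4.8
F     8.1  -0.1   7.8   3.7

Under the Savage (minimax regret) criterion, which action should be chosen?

Column bests: S1=8.1, S2=6.4, S3=9.8, S4=8.3.
A regrets: 11.5, 0.9, 3.1, 13.2 → max 13.2
B regrets: 0.4, 0.0, 7.9, 0.0 → max 7.9
C regrets: 5.8, 8.9, 13.0, 12.6 → max 13.0
D regrets: 0.4, 2.0, 0.0, 11.0 → max 11.0
E regrets: 8.6, 8.3, 14.4, 13.1 → max 14.4
F regrets: 0.0, 6.5, 2.0, 4.6 → max 6.5
Smallest max regret = 6.5 → F.

F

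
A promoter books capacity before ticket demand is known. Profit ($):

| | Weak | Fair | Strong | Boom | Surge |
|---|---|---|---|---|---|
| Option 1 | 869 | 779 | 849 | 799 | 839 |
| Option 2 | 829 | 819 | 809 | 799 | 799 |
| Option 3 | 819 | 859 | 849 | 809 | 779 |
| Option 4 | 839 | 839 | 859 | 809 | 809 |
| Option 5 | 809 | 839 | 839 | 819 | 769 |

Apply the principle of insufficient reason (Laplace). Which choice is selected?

Option 4

Row averages: Option 1=827, Option 2=811, Option 3=823, Option 4=831, Option 5=815
Highest average = 831 → Option 4.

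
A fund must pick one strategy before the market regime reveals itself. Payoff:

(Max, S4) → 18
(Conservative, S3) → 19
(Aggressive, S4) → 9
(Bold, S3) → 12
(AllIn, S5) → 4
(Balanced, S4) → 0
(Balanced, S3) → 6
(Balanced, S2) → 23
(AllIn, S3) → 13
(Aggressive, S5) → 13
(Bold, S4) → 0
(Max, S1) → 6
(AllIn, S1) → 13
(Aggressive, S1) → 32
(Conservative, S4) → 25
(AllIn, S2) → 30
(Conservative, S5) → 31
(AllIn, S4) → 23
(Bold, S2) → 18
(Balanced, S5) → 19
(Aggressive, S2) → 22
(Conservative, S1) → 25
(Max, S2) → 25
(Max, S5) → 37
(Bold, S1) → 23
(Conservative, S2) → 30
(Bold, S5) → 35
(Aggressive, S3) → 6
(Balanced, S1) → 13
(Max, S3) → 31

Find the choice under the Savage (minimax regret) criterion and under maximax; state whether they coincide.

Column bests: S1=32, S2=30, S3=31, S4=25, S5=37.
Conservative regrets: 7, 0, 12, 0, 6 → max 12
Balanced regrets: 19, 7, 25, 25, 18 → max 25
Aggressive regrets: 0, 8, 25, 16, 24 → max 25
Bold regrets: 9, 12, 19, 25, 2 → max 25
AllIn regrets: 19, 0, 18, 2, 33 → max 33
Max regrets: 26, 5, 0, 7, 0 → max 26
Smallest max regret = 12 → Conservative.
Row maxima: Conservative=31, Balanced=23, Aggressive=32, Bold=35, AllIn=30, Max=37
Best best-case = 37 → Max.

minimax regret → Conservative; maximax → Max (disagree)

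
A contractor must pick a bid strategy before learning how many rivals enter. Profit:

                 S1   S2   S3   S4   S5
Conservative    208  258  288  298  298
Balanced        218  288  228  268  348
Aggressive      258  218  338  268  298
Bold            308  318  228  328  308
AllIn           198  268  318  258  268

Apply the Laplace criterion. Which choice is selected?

Row averages: Conservative=270, Balanced=270, Aggressive=276, Bold=298, AllIn=262
Highest average = 298 → Bold.

Bold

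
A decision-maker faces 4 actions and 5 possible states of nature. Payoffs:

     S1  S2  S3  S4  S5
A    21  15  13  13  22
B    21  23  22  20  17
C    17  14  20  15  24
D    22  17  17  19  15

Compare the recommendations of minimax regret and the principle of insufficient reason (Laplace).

Column bests: S1=22, S2=23, S3=22, S4=20, S5=24.
A regrets: 1, 8, 9, 7, 2 → max 9
B regrets: 1, 0, 0, 0, 7 → max 7
C regrets: 5, 9, 2, 5, 0 → max 9
D regrets: 0, 6, 5, 1, 9 → max 9
Smallest max regret = 7 → B.
Row averages: A=16.8, B=20.6, C=18, D=18
Highest average = 20.6 → B.

minimax regret → B; laplace → B (agree)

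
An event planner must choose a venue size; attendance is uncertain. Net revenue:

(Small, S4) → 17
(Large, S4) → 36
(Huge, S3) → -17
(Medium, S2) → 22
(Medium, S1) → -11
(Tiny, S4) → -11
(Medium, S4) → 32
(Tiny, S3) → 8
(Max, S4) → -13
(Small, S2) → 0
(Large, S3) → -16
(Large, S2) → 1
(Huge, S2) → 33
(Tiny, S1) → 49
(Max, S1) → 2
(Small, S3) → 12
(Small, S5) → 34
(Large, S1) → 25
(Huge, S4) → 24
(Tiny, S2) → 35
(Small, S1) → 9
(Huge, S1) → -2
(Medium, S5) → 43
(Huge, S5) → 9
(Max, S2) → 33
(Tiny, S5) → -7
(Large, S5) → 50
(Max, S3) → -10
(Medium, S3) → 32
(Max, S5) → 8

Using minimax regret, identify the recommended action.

Column bests: S1=49, S2=35, S3=32, S4=36, S5=50.
Tiny regrets: 0, 0, 24, 47, 57 → max 57
Small regrets: 40, 35, 20, 19, 16 → max 40
Medium regrets: 60, 13, 0, 4, 7 → max 60
Large regrets: 24, 34, 48, 0, 0 → max 48
Huge regrets: 51, 2, 49, 12, 41 → max 51
Max regrets: 47, 2, 42, 49, 42 → max 49
Smallest max regret = 40 → Small.

Small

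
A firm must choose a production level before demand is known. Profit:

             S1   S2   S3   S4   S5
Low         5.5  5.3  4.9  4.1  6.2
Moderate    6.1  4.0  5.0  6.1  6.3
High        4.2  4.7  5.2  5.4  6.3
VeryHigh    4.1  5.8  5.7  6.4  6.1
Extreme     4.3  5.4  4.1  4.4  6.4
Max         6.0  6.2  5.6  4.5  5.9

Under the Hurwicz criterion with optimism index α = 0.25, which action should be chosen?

Max

Low: 0.25·6.2 + 0.75·4.1 = 4.625
Moderate: 0.25·6.3 + 0.75·4.0 = 4.575
High: 0.25·6.3 + 0.75·4.2 = 4.725
VeryHigh: 0.25·6.4 + 0.75·4.1 = 4.675
Extreme: 0.25·6.4 + 0.75·4.1 = 4.675
Max: 0.25·6.2 + 0.75·4.5 = 4.925
Highest Hurwicz score = 4.925 → Max.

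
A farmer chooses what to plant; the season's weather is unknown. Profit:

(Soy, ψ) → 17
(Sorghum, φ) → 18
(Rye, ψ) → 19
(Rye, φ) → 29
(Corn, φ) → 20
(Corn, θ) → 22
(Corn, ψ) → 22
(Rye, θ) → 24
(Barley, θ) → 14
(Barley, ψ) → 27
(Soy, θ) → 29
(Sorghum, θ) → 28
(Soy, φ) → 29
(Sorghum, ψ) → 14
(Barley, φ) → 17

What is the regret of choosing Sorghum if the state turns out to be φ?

11

Best payoff under φ is 29.
Regret = 29 − 18 = 11.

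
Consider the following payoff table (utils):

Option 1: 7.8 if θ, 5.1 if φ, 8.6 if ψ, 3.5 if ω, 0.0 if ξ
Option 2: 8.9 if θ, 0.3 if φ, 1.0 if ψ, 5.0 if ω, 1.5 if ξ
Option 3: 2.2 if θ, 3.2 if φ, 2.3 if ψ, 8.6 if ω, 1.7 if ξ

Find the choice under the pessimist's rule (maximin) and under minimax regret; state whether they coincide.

Row minima: Option 1=0.0, Option 2=0.3, Option 3=1.7
Best worst-case = 1.7 → Option 3.
Column bests: θ=8.9, φ=5.1, ψ=8.6, ω=8.6, ξ=1.7.
Option 1 regrets: 1.1, 0.0, 0.0, 5.1, 1.7 → max 5.1
Option 2 regrets: 0.0, 4.8, 7.6, 3.6, 0.2 → max 7.6
Option 3 regrets: 6.7, 1.9, 6.3, 0.0, 0.0 → max 6.7
Smallest max regret = 5.1 → Option 1.

maximin → Option 3; minimax regret → Option 1 (disagree)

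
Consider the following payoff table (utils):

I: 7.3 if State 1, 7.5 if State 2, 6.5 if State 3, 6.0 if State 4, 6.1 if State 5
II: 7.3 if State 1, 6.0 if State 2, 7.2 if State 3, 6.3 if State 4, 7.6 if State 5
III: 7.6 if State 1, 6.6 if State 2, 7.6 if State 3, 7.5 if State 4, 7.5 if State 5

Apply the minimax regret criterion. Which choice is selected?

Column bests: State 1=7.6, State 2=7.5, State 3=7.6, State 4=7.5, State 5=7.6.
I regrets: 0.3, 0.0, 1.1, 1.5, 1.5 → max 1.5
II regrets: 0.3, 1.5, 0.4, 1.2, 0.0 → max 1.5
III regrets: 0.0, 0.9, 0.0, 0.0, 0.1 → max 0.9
Smallest max regret = 0.9 → III.

III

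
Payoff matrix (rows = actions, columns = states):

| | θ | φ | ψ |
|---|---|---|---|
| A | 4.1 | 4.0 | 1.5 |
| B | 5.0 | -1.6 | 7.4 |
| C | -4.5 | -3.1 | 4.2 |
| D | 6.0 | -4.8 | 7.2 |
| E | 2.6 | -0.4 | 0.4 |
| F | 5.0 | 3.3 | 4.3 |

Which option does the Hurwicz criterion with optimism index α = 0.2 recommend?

A: 0.2·4.1 + 0.8·1.5 = 2.02
B: 0.2·7.4 + 0.8·(-1.6) = 0.2
C: 0.2·4.2 + 0.8·(-4.5) = -2.76
D: 0.2·7.2 + 0.8·(-4.8) = -2.4
E: 0.2·2.6 + 0.8·(-0.4) = 0.2
F: 0.2·5.0 + 0.8·3.3 = 3.64
Highest Hurwicz score = 3.64 → F.

F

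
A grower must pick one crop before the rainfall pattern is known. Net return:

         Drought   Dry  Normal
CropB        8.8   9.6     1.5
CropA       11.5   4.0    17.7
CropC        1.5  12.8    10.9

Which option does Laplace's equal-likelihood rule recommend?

CropA

Row averages: CropB=199/30, CropA=166/15, CropC=8.4
Highest average = 166/15 → CropA.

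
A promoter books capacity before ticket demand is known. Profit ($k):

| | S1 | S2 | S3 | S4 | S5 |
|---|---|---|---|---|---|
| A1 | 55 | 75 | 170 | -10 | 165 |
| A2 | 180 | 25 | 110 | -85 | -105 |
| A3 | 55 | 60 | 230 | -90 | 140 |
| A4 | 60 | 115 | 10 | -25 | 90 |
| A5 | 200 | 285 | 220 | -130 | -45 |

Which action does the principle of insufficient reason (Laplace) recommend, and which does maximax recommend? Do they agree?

Row averages: A1=91, A2=25, A3=79, A4=50, A5=106
Highest average = 106 → A5.
Row maxima: A1=170, A2=180, A3=230, A4=115, A5=285
Best best-case = 285 → A5.

laplace → A5; maximax → A5 (agree)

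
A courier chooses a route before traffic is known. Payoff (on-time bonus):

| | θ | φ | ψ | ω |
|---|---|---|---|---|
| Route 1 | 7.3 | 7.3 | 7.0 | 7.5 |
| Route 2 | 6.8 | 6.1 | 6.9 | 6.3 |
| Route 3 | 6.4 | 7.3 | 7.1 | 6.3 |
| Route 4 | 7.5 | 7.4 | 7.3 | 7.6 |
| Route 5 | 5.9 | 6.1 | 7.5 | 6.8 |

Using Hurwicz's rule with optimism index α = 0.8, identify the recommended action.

Route 4

Route 1: 0.8·7.5 + 0.2·7.0 = 7.4
Route 2: 0.8·6.9 + 0.2·6.1 = 6.74
Route 3: 0.8·7.3 + 0.2·6.3 = 7.1
Route 4: 0.8·7.6 + 0.2·7.3 = 7.54
Route 5: 0.8·7.5 + 0.2·5.9 = 7.18
Highest Hurwicz score = 7.54 → Route 4.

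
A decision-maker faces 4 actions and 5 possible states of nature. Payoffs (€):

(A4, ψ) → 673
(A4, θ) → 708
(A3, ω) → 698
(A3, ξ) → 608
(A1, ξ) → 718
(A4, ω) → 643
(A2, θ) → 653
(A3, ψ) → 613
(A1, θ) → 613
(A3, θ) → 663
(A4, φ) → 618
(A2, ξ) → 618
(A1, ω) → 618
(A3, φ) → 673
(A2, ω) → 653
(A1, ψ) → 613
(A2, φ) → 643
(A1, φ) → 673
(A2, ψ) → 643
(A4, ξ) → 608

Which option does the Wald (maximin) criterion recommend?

A2

Row minima: A1=613, A2=618, A3=608, A4=608
Best worst-case = 618 → A2.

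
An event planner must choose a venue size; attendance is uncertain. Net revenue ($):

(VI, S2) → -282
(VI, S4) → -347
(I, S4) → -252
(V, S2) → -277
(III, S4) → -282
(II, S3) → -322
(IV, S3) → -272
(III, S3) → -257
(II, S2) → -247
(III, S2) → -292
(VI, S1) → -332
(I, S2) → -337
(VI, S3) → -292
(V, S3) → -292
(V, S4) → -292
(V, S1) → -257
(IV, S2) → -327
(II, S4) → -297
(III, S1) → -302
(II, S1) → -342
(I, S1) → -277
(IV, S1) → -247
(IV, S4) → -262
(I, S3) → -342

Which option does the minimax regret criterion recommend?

V

Column bests: S1=-247, S2=-247, S3=-257, S4=-252.
I regrets: 30, 90, 85, 0 → max 90
II regrets: 95, 0, 65, 45 → max 95
III regrets: 55, 45, 0, 30 → max 55
IV regrets: 0, 80, 15, 10 → max 80
V regrets: 10, 30, 35, 40 → max 40
VI regrets: 85, 35, 35, 95 → max 95
Smallest max regret = 40 → V.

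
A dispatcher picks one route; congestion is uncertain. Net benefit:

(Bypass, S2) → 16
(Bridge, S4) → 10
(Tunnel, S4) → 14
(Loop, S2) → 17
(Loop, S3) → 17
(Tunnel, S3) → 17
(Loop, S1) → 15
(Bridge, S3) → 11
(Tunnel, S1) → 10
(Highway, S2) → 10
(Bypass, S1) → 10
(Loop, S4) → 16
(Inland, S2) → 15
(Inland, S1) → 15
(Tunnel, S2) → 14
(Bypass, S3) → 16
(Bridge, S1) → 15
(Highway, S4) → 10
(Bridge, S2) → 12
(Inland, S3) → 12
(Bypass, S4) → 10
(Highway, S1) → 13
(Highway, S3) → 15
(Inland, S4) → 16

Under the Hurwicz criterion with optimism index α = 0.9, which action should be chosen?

Loop

Bridge: 0.9·15 + 0.1·10 = 14.5
Inland: 0.9·16 + 0.1·12 = 15.6
Loop: 0.9·17 + 0.1·15 = 16.8
Bypass: 0.9·16 + 0.1·10 = 15.4
Tunnel: 0.9·17 + 0.1·10 = 16.3
Highway: 0.9·15 + 0.1·10 = 14.5
Highest Hurwicz score = 16.8 → Loop.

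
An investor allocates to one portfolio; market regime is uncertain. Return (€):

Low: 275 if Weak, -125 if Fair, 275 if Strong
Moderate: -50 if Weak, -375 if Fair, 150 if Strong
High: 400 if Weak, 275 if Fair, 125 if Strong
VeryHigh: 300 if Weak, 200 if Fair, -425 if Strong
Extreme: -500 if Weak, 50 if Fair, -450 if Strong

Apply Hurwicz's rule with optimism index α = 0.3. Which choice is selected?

Low: 0.3·275 + 0.7·(-125) = -5
Moderate: 0.3·150 + 0.7·(-375) = -217.5
High: 0.3·400 + 0.7·125 = 207.5
VeryHigh: 0.3·300 + 0.7·(-425) = -207.5
Extreme: 0.3·50 + 0.7·(-500) = -335
Highest Hurwicz score = 207.5 → High.

High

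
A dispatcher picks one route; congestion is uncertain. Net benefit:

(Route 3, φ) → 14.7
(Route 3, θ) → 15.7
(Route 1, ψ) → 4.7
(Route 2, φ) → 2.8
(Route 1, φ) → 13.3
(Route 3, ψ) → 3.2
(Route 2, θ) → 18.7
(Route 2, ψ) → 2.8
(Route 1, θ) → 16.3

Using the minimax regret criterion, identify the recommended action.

Column bests: θ=18.7, φ=14.7, ψ=4.7.
Route 1 regrets: 2.4, 1.4, 0.0 → max 2.4
Route 2 regrets: 0.0, 11.9, 1.9 → max 11.9
Route 3 regrets: 3.0, 0.0, 1.5 → max 3.0
Smallest max regret = 2.4 → Route 1.

Route 1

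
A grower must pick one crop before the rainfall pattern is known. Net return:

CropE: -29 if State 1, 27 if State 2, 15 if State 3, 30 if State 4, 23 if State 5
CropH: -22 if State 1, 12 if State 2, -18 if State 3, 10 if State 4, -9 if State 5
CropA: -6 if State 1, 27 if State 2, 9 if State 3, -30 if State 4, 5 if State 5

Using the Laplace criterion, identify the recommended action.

CropE

Row averages: CropE=13.2, CropH=-5.4, CropA=1
Highest average = 13.2 → CropE.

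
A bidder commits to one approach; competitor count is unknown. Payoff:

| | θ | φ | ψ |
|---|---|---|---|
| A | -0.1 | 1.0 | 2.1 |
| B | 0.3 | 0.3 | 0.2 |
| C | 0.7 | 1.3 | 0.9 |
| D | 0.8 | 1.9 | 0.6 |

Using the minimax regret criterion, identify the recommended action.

A

Column bests: θ=0.8, φ=1.9, ψ=2.1.
A regrets: 0.9, 0.9, 0.0 → max 0.9
B regrets: 0.5, 1.6, 1.9 → max 1.9
C regrets: 0.1, 0.6, 1.2 → max 1.2
D regrets: 0.0, 0.0, 1.5 → max 1.5
Smallest max regret = 0.9 → A.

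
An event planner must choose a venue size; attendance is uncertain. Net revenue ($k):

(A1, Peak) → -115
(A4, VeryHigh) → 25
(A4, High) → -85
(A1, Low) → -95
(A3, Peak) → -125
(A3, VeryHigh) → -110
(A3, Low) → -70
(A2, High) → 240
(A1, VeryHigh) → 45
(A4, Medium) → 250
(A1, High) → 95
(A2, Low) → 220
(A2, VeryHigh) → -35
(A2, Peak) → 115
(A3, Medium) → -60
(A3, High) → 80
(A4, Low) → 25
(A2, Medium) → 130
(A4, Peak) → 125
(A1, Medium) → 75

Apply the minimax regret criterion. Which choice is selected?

A2

Column bests: Low=220, Medium=250, High=240, VeryHigh=45, Peak=125.
A1 regrets: 315, 175, 145, 0, 240 → max 315
A2 regrets: 0, 120, 0, 80, 10 → max 120
A3 regrets: 290, 310, 160, 155, 250 → max 310
A4 regrets: 195, 0, 325, 20, 0 → max 325
Smallest max regret = 120 → A2.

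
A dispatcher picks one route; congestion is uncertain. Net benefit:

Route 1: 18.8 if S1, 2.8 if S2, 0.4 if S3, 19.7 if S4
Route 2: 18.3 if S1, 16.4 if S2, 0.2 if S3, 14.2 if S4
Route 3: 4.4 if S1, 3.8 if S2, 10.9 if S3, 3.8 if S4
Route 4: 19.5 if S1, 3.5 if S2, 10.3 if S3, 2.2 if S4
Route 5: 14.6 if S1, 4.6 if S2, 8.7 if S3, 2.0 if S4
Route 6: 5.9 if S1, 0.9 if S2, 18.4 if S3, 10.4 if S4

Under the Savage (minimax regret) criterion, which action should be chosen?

Route 6

Column bests: S1=19.5, S2=16.4, S3=18.4, S4=19.7.
Route 1 regrets: 0.7, 13.6, 18.0, 0.0 → max 18.0
Route 2 regrets: 1.2, 0.0, 18.2, 5.5 → max 18.2
Route 3 regrets: 15.1, 12.6, 7.5, 15.9 → max 15.9
Route 4 regrets: 0.0, 12.9, 8.1, 17.5 → max 17.5
Route 5 regrets: 4.9, 11.8, 9.7, 17.7 → max 17.7
Route 6 regrets: 13.6, 15.5, 0.0, 9.3 → max 15.5
Smallest max regret = 15.5 → Route 6.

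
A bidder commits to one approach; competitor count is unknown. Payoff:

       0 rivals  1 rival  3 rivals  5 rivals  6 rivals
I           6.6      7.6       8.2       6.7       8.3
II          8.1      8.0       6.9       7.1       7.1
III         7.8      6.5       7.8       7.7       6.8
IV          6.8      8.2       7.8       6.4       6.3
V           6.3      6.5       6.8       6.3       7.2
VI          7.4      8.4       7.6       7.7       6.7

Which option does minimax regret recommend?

II

Column bests: 0 rivals=8.1, 1 rival=8.4, 3 rivals=8.2, 5 rivals=7.7, 6 rivals=8.3.
I regrets: 1.5, 0.8, 0.0, 1.0, 0.0 → max 1.5
II regrets: 0.0, 0.4, 1.3, 0.6, 1.2 → max 1.3
III regrets: 0.3, 1.9, 0.4, 0.0, 1.5 → max 1.9
IV regrets: 1.3, 0.2, 0.4, 1.3, 2.0 → max 2.0
V regrets: 1.8, 1.9, 1.4, 1.4, 1.1 → max 1.9
VI regrets: 0.7, 0.0, 0.6, 0.0, 1.6 → max 1.6
Smallest max regret = 1.3 → II.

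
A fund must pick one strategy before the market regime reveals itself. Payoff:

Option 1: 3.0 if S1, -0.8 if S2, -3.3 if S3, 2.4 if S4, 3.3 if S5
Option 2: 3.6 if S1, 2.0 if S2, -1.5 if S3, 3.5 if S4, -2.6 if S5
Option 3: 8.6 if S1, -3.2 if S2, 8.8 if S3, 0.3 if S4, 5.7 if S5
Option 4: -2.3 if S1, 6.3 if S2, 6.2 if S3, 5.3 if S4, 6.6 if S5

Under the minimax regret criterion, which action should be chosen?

Column bests: S1=8.6, S2=6.3, S3=8.8, S4=5.3, S5=6.6.
Option 1 regrets: 5.6, 7.1, 12.1, 2.9, 3.3 → max 12.1
Option 2 regrets: 5.0, 4.3, 10.3, 1.8, 9.2 → max 10.3
Option 3 regrets: 0.0, 9.5, 0.0, 5.0, 0.9 → max 9.5
Option 4 regrets: 10.9, 0.0, 2.6, 0.0, 0.0 → max 10.9
Smallest max regret = 9.5 → Option 3.

Option 3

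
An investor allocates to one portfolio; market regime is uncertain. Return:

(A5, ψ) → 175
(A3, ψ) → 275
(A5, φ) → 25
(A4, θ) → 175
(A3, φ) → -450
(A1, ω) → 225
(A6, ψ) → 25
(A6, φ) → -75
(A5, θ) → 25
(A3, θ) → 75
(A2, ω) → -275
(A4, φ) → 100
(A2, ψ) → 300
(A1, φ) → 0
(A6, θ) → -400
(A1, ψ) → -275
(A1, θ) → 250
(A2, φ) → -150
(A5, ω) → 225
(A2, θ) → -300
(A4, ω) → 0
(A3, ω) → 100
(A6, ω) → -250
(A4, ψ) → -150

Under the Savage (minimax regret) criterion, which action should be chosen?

A5

Column bests: θ=250, φ=100, ψ=300, ω=225.
A1 regrets: 0, 100, 575, 0 → max 575
A2 regrets: 550, 250, 0, 500 → max 550
A3 regrets: 175, 550, 25, 125 → max 550
A4 regrets: 75, 0, 450, 225 → max 450
A5 regrets: 225, 75, 125, 0 → max 225
A6 regrets: 650, 175, 275, 475 → max 650
Smallest max regret = 225 → A5.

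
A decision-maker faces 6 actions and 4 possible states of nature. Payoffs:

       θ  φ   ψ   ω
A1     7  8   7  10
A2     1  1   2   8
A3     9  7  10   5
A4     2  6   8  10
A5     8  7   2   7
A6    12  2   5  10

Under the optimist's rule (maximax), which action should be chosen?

A6

Row maxima: A1=10, A2=8, A3=10, A4=10, A5=8, A6=12
Best best-case = 12 → A6.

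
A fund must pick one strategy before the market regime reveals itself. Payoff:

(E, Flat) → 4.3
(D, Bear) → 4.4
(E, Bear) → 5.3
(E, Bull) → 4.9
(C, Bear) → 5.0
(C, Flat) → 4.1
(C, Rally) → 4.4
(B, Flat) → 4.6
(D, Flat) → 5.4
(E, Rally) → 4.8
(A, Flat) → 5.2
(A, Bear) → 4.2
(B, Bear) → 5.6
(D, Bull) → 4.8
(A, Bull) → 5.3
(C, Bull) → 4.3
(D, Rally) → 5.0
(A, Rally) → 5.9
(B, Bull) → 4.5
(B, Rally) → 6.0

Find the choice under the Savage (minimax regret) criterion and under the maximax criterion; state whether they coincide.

minimax regret → B; maximax → B (agree)

Column bests: Bear=5.6, Flat=5.4, Bull=5.3, Rally=6.0.
A regrets: 1.4, 0.2, 0.0, 0.1 → max 1.4
B regrets: 0.0, 0.8, 0.8, 0.0 → max 0.8
C regrets: 0.6, 1.3, 1.0, 1.6 → max 1.6
D regrets: 1.2, 0.0, 0.5, 1.0 → max 1.2
E regrets: 0.3, 1.1, 0.4, 1.2 → max 1.2
Smallest max regret = 0.8 → B.
Row maxima: A=5.9, B=6.0, C=5.0, D=5.4, E=5.3
Best best-case = 6.0 → B.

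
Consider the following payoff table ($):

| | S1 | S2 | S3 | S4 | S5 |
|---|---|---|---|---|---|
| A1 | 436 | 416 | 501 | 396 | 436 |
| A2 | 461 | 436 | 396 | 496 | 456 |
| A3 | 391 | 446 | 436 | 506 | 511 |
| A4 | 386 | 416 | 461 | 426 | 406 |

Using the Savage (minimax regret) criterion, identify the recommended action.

Column bests: S1=461, S2=446, S3=501, S4=506, S5=511.
A1 regrets: 25, 30, 0, 110, 75 → max 110
A2 regrets: 0, 10, 105, 10, 55 → max 105
A3 regrets: 70, 0, 65, 0, 0 → max 70
A4 regrets: 75, 30, 40, 80, 105 → max 105
Smallest max regret = 70 → A3.

A3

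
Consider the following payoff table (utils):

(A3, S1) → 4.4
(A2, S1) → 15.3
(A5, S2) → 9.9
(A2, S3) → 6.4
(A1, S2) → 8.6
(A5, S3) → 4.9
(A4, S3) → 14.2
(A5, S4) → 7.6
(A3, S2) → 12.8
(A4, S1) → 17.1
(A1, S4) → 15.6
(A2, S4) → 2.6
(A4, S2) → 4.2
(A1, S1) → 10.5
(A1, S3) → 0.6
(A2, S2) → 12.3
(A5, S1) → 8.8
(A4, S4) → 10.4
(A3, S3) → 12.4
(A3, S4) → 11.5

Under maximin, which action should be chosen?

A5

Row minima: A1=0.6, A2=2.6, A3=4.4, A4=4.2, A5=4.9
Best worst-case = 4.9 → A5.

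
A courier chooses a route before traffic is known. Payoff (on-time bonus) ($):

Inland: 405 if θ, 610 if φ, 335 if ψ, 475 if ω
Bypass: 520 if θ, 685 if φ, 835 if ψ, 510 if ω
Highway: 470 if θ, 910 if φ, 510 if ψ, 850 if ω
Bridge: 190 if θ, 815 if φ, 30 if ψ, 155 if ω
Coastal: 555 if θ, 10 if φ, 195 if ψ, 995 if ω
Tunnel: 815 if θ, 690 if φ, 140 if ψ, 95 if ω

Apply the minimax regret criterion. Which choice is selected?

Highway

Column bests: θ=815, φ=910, ψ=835, ω=995.
Inland regrets: 410, 300, 500, 520 → max 520
Bypass regrets: 295, 225, 0, 485 → max 485
Highway regrets: 345, 0, 325, 145 → max 345
Bridge regrets: 625, 95, 805, 840 → max 840
Coastal regrets: 260, 900, 640, 0 → max 900
Tunnel regrets: 0, 220, 695, 900 → max 900
Smallest max regret = 345 → Highway.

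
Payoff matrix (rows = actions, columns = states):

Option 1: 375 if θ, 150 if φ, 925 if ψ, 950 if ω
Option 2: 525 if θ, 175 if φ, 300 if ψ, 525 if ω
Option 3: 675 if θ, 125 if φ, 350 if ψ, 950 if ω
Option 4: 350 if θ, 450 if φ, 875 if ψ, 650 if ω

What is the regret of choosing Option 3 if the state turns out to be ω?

Best payoff under ω is 950.
Regret = 950 − 950 = 0.

0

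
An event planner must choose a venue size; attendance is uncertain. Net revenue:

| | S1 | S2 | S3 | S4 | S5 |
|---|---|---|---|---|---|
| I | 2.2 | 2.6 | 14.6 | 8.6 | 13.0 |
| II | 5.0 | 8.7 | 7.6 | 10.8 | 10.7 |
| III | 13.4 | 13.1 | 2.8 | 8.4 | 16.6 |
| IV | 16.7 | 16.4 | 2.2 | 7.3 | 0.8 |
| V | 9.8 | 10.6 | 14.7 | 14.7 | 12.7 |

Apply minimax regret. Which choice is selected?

V

Column bests: S1=16.7, S2=16.4, S3=14.7, S4=14.7, S5=16.6.
I regrets: 14.5, 13.8, 0.1, 6.1, 3.6 → max 14.5
II regrets: 11.7, 7.7, 7.1, 3.9, 5.9 → max 11.7
III regrets: 3.3, 3.3, 11.9, 6.3, 0.0 → max 11.9
IV regrets: 0.0, 0.0, 12.5, 7.4, 15.8 → max 15.8
V regrets: 6.9, 5.8, 0.0, 0.0, 3.9 → max 6.9
Smallest max regret = 6.9 → V.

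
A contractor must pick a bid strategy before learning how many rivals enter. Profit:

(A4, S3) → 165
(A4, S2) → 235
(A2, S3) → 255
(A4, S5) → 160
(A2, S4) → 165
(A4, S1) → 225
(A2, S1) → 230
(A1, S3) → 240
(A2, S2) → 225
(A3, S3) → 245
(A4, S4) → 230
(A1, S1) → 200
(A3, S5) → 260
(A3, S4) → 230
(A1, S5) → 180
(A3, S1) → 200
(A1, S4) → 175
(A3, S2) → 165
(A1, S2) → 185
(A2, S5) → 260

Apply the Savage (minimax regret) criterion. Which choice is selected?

A2

Column bests: S1=230, S2=235, S3=255, S4=230, S5=260.
A1 regrets: 30, 50, 15, 55, 80 → max 80
A2 regrets: 0, 10, 0, 65, 0 → max 65
A3 regrets: 30, 70, 10, 0, 0 → max 70
A4 regrets: 5, 0, 90, 0, 100 → max 100
Smallest max regret = 65 → A2.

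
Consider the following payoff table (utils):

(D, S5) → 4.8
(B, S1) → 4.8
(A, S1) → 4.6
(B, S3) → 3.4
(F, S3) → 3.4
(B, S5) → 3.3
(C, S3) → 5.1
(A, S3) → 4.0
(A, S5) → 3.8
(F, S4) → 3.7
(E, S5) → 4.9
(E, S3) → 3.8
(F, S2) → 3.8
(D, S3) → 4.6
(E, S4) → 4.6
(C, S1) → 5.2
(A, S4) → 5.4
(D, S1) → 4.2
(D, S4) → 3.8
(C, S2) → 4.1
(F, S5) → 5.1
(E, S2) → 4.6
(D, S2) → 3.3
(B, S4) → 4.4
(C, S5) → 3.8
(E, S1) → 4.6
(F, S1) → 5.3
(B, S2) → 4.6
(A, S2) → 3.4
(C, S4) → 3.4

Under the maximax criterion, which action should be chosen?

Row maxima: A=5.4, B=4.8, C=5.2, D=4.8, E=4.9, F=5.3
Best best-case = 5.4 → A.

A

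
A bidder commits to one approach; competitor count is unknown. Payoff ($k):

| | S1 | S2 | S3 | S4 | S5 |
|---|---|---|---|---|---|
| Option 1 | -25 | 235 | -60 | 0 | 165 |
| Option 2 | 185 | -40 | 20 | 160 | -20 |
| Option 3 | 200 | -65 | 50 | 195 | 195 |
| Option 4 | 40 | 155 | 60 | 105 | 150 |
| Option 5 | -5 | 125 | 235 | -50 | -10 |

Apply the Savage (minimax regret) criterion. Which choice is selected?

Column bests: S1=200, S2=235, S3=235, S4=195, S5=195.
Option 1 regrets: 225, 0, 295, 195, 30 → max 295
Option 2 regrets: 15, 275, 215, 35, 215 → max 275
Option 3 regrets: 0, 300, 185, 0, 0 → max 300
Option 4 regrets: 160, 80, 175, 90, 45 → max 175
Option 5 regrets: 205, 110, 0, 245, 205 → max 245
Smallest max regret = 175 → Option 4.

Option 4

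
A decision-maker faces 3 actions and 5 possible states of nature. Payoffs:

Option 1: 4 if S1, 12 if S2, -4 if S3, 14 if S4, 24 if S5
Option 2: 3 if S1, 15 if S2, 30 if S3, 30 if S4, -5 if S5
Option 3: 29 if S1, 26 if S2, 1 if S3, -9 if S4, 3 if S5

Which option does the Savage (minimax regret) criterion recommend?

Column bests: S1=29, S2=26, S3=30, S4=30, S5=24.
Option 1 regrets: 25, 14, 34, 16, 0 → max 34
Option 2 regrets: 26, 11, 0, 0, 29 → max 29
Option 3 regrets: 0, 0, 29, 39, 21 → max 39
Smallest max regret = 29 → Option 2.

Option 2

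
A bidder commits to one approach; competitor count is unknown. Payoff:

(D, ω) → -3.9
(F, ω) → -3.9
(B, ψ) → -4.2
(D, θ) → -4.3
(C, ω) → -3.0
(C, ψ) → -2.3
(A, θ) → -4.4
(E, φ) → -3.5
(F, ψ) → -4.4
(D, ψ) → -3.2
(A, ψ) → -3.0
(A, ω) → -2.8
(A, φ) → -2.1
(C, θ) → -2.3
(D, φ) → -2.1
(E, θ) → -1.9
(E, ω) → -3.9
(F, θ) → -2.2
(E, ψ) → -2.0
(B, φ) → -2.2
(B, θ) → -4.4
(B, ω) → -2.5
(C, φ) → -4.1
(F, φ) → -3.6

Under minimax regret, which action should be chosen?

E

Column bests: θ=-1.9, φ=-2.1, ψ=-2.0, ω=-2.5.
A regrets: 2.5, 0.0, 1.0, 0.3 → max 2.5
B regrets: 2.5, 0.1, 2.2, 0.0 → max 2.5
C regrets: 0.4, 2.0, 0.3, 0.5 → max 2.0
D regrets: 2.4, 0.0, 1.2, 1.4 → max 2.4
E regrets: 0.0, 1.4, 0.0, 1.4 → max 1.4
F regrets: 0.3, 1.5, 2.4, 1.4 → max 2.4
Smallest max regret = 1.4 → E.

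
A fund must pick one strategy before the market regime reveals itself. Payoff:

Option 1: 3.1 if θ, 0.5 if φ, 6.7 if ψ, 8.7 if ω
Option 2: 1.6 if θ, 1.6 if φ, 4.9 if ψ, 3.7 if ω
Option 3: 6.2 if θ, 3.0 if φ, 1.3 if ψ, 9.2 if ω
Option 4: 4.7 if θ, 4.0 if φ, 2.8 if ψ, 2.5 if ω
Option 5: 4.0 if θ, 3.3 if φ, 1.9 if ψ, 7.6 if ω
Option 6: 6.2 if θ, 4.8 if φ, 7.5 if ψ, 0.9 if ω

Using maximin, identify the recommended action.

Option 4

Row minima: Option 1=0.5, Option 2=1.6, Option 3=1.3, Option 4=2.5, Option 5=1.9, Option 6=0.9
Best worst-case = 2.5 → Option 4.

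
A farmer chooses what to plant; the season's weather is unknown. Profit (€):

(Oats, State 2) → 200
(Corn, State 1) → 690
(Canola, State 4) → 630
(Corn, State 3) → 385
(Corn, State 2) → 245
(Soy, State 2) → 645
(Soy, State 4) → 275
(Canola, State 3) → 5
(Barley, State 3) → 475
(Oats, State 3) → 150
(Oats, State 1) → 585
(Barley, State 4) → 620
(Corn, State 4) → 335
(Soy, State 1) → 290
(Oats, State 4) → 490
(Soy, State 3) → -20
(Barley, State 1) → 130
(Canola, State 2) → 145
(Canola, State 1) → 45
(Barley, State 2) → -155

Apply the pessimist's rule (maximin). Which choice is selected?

Row minima: Soy=-20, Barley=-155, Oats=150, Corn=245, Canola=5
Best worst-case = 245 → Corn.

Corn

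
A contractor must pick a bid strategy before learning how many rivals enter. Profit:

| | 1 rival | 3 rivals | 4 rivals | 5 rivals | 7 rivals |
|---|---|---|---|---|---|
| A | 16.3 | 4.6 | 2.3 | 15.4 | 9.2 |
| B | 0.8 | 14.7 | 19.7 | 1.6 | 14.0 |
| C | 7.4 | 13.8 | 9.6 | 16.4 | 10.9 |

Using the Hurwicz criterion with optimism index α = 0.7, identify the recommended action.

B

A: 0.7·16.3 + 0.3·2.3 = 12.1
B: 0.7·19.7 + 0.3·0.8 = 14.03
C: 0.7·16.4 + 0.3·7.4 = 13.7
Highest Hurwicz score = 14.03 → B.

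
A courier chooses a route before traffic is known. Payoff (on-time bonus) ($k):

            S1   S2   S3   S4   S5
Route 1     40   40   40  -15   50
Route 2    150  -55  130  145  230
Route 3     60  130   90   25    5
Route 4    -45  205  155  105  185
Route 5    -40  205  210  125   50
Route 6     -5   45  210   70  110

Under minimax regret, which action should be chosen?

Route 6

Column bests: S1=150, S2=205, S3=210, S4=145, S5=230.
Route 1 regrets: 110, 165, 170, 160, 180 → max 180
Route 2 regrets: 0, 260, 80, 0, 0 → max 260
Route 3 regrets: 90, 75, 120, 120, 225 → max 225
Route 4 regrets: 195, 0, 55, 40, 45 → max 195
Route 5 regrets: 190, 0, 0, 20, 180 → max 190
Route 6 regrets: 155, 160, 0, 75, 120 → max 160
Smallest max regret = 160 → Route 6.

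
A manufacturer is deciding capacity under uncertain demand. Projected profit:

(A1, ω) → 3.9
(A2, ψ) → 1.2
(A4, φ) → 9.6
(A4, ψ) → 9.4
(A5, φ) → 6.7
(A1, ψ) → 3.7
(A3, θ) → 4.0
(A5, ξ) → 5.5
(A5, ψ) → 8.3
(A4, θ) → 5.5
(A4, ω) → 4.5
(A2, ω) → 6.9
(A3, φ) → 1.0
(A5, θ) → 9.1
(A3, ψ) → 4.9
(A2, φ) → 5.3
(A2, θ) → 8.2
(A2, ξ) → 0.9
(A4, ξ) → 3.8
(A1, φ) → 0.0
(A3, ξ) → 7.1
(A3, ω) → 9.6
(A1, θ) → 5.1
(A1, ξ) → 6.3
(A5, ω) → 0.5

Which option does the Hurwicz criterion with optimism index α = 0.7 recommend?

A1: 0.7·6.3 + 0.3·0.0 = 4.41
A2: 0.7·8.2 + 0.3·0.9 = 6.01
A3: 0.7·9.6 + 0.3·1.0 = 7.02
A4: 0.7·9.6 + 0.3·3.8 = 7.86
A5: 0.7·9.1 + 0.3·0.5 = 6.52
Highest Hurwicz score = 7.86 → A4.

A4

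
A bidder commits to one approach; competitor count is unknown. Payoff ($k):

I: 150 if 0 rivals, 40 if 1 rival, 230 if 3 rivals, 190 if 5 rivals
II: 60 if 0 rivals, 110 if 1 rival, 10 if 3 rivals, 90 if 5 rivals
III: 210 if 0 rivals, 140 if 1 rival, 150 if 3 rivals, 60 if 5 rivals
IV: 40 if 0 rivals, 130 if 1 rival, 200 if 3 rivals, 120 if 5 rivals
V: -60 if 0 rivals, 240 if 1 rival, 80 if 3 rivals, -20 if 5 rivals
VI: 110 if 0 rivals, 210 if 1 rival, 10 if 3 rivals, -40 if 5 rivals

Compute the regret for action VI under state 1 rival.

30

Best payoff under 1 rival is 240.
Regret = 240 − 210 = 30.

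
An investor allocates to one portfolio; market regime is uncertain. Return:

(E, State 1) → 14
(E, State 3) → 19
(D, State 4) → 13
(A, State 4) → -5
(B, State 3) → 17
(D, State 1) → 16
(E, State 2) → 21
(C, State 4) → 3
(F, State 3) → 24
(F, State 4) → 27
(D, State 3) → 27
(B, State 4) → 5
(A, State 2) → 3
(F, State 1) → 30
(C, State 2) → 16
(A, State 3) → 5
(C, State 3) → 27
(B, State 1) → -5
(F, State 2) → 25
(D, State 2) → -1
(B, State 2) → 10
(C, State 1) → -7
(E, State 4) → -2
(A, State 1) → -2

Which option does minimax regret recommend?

Column bests: State 1=30, State 2=25, State 3=27, State 4=27.
A regrets: 32, 22, 22, 32 → max 32
B regrets: 35, 15, 10, 22 → max 35
C regrets: 37, 9, 0, 24 → max 37
D regrets: 14, 26, 0, 14 → max 26
E regrets: 16, 4, 8, 29 → max 29
F regrets: 0, 0, 3, 0 → max 3
Smallest max regret = 3 → F.

F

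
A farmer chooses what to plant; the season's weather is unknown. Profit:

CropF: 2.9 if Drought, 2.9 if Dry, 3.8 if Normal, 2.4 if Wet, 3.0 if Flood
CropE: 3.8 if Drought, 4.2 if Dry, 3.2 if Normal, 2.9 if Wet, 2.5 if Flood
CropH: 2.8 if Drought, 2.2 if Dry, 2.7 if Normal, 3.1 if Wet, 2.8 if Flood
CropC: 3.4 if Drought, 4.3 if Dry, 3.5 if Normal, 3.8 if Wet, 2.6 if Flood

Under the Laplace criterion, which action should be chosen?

CropC

Row averages: CropF=3, CropE=3.32, CropH=2.72, CropC=3.52
Highest average = 3.52 → CropC.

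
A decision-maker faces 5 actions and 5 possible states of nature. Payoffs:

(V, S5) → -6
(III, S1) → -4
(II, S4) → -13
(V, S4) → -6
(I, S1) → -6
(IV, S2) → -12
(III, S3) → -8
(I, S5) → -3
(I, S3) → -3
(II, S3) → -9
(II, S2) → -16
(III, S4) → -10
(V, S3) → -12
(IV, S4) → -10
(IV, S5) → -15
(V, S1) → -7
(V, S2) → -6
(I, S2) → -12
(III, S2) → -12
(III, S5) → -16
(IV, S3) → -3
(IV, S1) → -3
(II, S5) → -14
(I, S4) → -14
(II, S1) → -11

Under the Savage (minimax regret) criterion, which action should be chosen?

Column bests: S1=-3, S2=-6, S3=-3, S4=-6, S5=-3.
I regrets: 3, 6, 0, 8, 0 → max 8
II regrets: 8, 10, 6, 7, 11 → max 11
III regrets: 1, 6, 5, 4, 13 → max 13
IV regrets: 0, 6, 0, 4, 12 → max 12
V regrets: 4, 0, 9, 0, 3 → max 9
Smallest max regret = 8 → I.

I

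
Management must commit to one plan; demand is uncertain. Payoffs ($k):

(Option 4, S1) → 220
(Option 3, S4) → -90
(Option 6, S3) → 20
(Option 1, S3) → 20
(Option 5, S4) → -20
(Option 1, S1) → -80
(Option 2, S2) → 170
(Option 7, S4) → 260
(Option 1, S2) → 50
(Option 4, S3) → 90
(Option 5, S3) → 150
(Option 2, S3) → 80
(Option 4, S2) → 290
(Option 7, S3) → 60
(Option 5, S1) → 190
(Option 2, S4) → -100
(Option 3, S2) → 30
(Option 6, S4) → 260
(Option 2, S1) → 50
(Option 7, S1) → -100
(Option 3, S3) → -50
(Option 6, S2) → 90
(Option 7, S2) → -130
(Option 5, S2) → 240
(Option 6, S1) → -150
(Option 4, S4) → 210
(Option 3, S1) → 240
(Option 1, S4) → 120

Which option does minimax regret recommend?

Column bests: S1=240, S2=290, S3=150, S4=260.
Option 1 regrets: 320, 240, 130, 140 → max 320
Option 2 regrets: 190, 120, 70, 360 → max 360
Option 3 regrets: 0, 260, 200, 350 → max 350
Option 4 regrets: 20, 0, 60, 50 → max 60
Option 5 regrets: 50, 50, 0, 280 → max 280
Option 6 regrets: 390, 200, 130, 0 → max 390
Option 7 regrets: 340, 420, 90, 0 → max 420
Smallest max regret = 60 → Option 4.

Option 4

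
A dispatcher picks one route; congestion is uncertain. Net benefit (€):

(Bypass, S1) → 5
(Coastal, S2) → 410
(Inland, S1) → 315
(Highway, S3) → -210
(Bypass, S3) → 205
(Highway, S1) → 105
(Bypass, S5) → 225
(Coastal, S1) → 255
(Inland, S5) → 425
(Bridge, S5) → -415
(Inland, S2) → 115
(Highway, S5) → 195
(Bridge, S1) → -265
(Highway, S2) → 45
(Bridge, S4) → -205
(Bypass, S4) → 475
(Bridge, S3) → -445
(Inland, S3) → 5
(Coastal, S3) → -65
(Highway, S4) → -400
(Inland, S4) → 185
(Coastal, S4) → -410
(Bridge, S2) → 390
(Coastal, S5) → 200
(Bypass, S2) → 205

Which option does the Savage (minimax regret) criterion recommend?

Column bests: S1=315, S2=410, S3=205, S4=475, S5=425.
Inland regrets: 0, 295, 200, 290, 0 → max 295
Highway regrets: 210, 365, 415, 875, 230 → max 875
Bypass regrets: 310, 205, 0, 0, 200 → max 310
Bridge regrets: 580, 20, 650, 680, 840 → max 840
Coastal regrets: 60, 0, 270, 885, 225 → max 885
Smallest max regret = 295 → Inland.

Inland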